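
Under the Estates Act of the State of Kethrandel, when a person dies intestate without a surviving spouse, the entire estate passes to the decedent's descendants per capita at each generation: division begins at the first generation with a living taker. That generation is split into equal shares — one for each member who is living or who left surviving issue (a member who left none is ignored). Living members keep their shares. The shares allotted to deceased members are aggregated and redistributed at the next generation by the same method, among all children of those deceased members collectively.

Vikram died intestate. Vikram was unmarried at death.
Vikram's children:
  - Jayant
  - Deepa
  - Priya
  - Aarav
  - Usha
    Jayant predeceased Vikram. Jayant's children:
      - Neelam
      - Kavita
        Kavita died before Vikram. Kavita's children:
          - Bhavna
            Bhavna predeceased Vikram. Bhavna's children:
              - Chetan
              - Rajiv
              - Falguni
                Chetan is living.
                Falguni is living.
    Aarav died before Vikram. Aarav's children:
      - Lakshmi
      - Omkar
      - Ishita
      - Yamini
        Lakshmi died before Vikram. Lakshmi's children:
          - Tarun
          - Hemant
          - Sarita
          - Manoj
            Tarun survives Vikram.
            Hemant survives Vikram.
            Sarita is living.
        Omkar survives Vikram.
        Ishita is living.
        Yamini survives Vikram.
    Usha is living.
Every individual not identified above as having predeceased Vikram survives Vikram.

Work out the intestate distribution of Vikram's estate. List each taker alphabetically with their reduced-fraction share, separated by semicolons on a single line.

Chetan 2/225; Deepa 1/5; Falguni 2/225; Hemant 2/75; Ishita 1/15; Manoj 2/75; Neelam 1/15; Omkar 1/15; Priya 1/5; Rajiv 2/225; Sarita 2/75; Tarun 2/75; Usha 1/5; Yamini 1/15

There is no surviving spouse, so the entire estate passes to Vikram's descendants per capita at each generation.
At generation 1 (Jayant, Deepa, Priya, Aarav, Usha) there are 5 shares of (1)/5 = 1/5 each.
Living: Deepa, Priya, and Usha — each takes 1/5.
Deceased: Jayant and Aarav. Their combined 2/5 is pooled and carried to generation 2.
At generation 2 (Neelam, Kavita, Lakshmi, Omkar, Ishita, Yamini) there are 6 shares of (2/5)/6 = 1/15 each.
Living: Neelam, Omkar, Ishita, and Yamini — each takes 1/15.
Deceased: Kavita and Lakshmi. Their combined 2/15 is pooled and carried to generation 3.
At generation 3 (Bhavna, Tarun, Hemant, Sarita, Manoj) there are 5 shares of (2/15)/5 = 2/75 each.
Living: Tarun, Hemant, Sarita, and Manoj — each takes 2/75.
Deceased: Bhavna. That 2/75 share is carried to generation 4.
At generation 4 (Chetan, Rajiv, Falguni) there are 3 shares of (2/75)/3 = 2/225 each.
Living: Chetan, Rajiv, and Falguni — each takes 2/225.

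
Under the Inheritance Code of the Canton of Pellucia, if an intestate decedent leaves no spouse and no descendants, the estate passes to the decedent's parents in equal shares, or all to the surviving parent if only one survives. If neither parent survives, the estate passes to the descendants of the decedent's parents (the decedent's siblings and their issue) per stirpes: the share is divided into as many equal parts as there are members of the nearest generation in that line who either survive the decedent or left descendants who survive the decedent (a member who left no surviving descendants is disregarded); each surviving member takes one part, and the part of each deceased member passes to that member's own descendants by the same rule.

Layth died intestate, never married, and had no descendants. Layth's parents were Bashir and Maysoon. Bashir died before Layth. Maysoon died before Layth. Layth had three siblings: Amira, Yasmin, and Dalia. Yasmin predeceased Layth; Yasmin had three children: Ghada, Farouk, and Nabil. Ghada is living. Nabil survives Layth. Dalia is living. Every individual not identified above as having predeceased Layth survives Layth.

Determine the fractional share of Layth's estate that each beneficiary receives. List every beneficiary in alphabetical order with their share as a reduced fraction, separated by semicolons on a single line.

Neither parent survives and there are no descendants, so the estate passes to Layth's siblings and their issue per stirpes.
The estate is divided into 3 equal shares of 1/3 among Amira, Yasmin, Dalia.
Amira is living and takes 1/3.
Yasmin predeceased; the 1/3 allotted to Yasmin's branch passes to Yasmin's issue by representation.
The 1/3 is divided into 3 equal shares of 1/9 among Ghada, Farouk, Nabil.
Ghada is living and takes 1/9.
Farouk is living and takes 1/9.
Nabil is living and takes 1/9.
Dalia is living and takes 1/3.

Amira 1/3; Dalia 1/3; Farouk 1/9; Ghada 1/9; Nabil 1/9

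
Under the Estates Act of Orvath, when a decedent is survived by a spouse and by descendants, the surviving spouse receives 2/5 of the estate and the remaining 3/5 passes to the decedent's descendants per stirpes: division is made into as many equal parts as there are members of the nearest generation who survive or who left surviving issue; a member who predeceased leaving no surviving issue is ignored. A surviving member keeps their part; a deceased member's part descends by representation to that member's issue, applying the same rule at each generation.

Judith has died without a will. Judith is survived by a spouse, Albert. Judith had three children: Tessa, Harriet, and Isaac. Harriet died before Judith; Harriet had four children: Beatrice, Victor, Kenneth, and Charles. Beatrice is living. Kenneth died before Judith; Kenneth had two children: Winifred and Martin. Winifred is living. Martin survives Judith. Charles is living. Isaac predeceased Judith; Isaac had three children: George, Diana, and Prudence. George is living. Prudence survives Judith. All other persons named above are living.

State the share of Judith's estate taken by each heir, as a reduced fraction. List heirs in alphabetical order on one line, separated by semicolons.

Albert, as surviving spouse, takes 2/5.
The remaining 3/5 passes to Judith's descendants per stirpes.
The 3/5 is divided into 3 equal shares of 1/5 among Tessa, Harriet, Isaac.
Tessa is living and takes 1/5.
Harriet predeceased; the 1/5 allotted to Harriet's branch passes to Harriet's issue by representation.
The 1/5 is divided into 4 equal shares of 1/20 among Beatrice, Victor, Kenneth, Charles.
Beatrice is living and takes 1/20.
Victor is living and takes 1/20.
Kenneth predeceased; the 1/20 allotted to Kenneth's branch passes to Kenneth's issue by representation.
The 1/20 is divided into 2 equal shares of 1/40 among Winifred, Martin.
Winifred is living and takes 1/40.
Martin is living and takes 1/40.
Charles is living and takes 1/20.
Isaac predeceased; the 1/5 allotted to Isaac's branch passes to Isaac's issue by representation.
The 1/5 is divided into 3 equal shares of 1/15 among George, Diana, Prudence.
George is living and takes 1/15.
Diana is living and takes 1/15.
Prudence is living and takes 1/15.

Albert 2/5; Beatrice 1/20; Charles 1/20; Diana 1/15; George 1/15; Martin 1/40; Prudence 1/15; Tessa 1/5; Victor 1/20; Winifred 1/40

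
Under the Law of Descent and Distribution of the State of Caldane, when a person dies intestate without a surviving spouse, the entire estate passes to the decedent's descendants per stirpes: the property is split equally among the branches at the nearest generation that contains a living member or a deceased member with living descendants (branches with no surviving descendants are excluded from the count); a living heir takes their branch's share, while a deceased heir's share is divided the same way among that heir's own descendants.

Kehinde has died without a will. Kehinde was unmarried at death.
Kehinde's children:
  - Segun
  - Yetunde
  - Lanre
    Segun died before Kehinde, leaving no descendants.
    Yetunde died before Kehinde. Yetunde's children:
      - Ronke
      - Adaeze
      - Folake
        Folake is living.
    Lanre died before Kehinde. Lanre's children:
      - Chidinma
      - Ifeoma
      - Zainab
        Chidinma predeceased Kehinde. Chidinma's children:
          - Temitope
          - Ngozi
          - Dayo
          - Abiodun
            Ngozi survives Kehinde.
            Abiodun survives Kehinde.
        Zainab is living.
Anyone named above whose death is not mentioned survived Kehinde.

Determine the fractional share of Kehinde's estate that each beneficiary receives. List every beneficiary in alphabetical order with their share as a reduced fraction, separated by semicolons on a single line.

There is no surviving spouse, so the entire estate passes to Kehinde's descendants per stirpes.
Segun left no surviving issue, so that branch lapses and is disregarded.
The estate is divided into 2 equal shares of 1/2 among Yetunde, Lanre.
Yetunde predeceased; the 1/2 allotted to Yetunde's branch passes to Yetunde's issue by representation.
The 1/2 is divided into 3 equal shares of 1/6 among Ronke, Adaeze, Folake.
Ronke is living and takes 1/6.
Adaeze is living and takes 1/6.
Folake is living and takes 1/6.
Lanre predeceased; the 1/2 allotted to Lanre's branch passes to Lanre's issue by representation.
The 1/2 is divided into 3 equal shares of 1/6 among Chidinma, Ifeoma, Zainab.
Chidinma predeceased; the 1/6 allotted to Chidinma's branch passes to Chidinma's issue by representation.
The 1/6 is divided into 4 equal shares of 1/24 among Temitope, Ngozi, Dayo, Abiodun.
Temitope is living and takes 1/24.
Ngozi is living and takes 1/24.
Dayo is living and takes 1/24.
Abiodun is living and takes 1/24.
Ifeoma is living and takes 1/6.
Zainab is living and takes 1/6.

Abiodun 1/24; Adaeze 1/6; Dayo 1/24; Folake 1/6; Ifeoma 1/6; Ngozi 1/24; Ronke 1/6; Temitope 1/24; Zainab 1/6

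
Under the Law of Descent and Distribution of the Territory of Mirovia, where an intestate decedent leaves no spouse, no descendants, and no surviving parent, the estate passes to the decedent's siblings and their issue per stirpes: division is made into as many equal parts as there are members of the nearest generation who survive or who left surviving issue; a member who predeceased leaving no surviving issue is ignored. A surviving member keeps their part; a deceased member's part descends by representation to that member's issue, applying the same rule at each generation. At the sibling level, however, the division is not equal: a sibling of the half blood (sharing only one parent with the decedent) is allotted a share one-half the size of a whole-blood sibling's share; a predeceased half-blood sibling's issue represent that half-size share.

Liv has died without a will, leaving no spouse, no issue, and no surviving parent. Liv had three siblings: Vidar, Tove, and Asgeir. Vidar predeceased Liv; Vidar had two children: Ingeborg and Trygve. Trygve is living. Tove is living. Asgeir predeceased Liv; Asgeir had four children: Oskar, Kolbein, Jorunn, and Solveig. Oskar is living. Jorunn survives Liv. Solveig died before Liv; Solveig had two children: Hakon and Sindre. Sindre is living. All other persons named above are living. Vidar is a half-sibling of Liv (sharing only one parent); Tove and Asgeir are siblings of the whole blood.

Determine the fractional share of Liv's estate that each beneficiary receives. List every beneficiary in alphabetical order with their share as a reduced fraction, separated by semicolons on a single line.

Hakon 1/20; Ingeborg 1/10; Jorunn 1/10; Kolbein 1/10; Oskar 1/10; Sindre 1/20; Tove 2/5; Trygve 1/10

No spouse, descendants, or parent survives, so the estate passes to Liv's siblings per stirpes.
Half-blood siblings count for one-half the weight of whole-blood siblings at the initial division.
Dividing 1 in proportion to weights (total weight 5/2): Vidar (weight 1/2) → 1/5; Tove (weight 1) → 2/5; Asgeir (weight 1) → 2/5.
Vidar predeceased; the 1/5 allotted to Vidar's branch passes to Vidar's issue by representation.
The 1/5 is divided into 2 equal shares of 1/10 among Ingeborg, Trygve.
Ingeborg is living and takes 1/10.
Trygve is living and takes 1/10.
Tove is living and takes 2/5.
Asgeir predeceased; the 2/5 allotted to Asgeir's branch passes to Asgeir's issue by representation.
The 2/5 is divided into 4 equal shares of 1/10 among Oskar, Kolbein, Jorunn, Solveig.
Oskar is living and takes 1/10.
Kolbein is living and takes 1/10.
Jorunn is living and takes 1/10.
Solveig predeceased; the 1/10 allotted to Solveig's branch passes to Solveig's issue by representation.
The 1/10 is divided into 2 equal shares of 1/20 among Hakon, Sindre.
Hakon is living and takes 1/20.
Sindre is living and takes 1/20.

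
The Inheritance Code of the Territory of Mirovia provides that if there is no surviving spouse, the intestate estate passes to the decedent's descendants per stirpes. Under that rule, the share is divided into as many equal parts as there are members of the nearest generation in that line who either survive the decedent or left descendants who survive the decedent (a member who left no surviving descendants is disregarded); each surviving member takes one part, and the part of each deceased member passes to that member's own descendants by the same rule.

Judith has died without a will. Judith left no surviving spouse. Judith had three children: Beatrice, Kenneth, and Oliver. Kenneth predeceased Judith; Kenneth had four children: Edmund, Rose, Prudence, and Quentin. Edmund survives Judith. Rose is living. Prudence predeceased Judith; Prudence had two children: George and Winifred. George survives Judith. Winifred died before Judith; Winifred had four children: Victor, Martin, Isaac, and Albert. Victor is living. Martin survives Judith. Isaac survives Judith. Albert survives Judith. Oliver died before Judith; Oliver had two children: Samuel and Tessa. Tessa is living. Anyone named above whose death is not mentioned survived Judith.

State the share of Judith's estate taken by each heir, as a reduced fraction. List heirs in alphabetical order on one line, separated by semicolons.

There is no surviving spouse, so the entire estate passes to Judith's descendants per stirpes.
The estate is divided into 3 equal shares of 1/3 among Beatrice, Kenneth, Oliver.
Beatrice is living and takes 1/3.
Kenneth predeceased; the 1/3 allotted to Kenneth's branch passes to Kenneth's issue by representation.
The 1/3 is divided into 4 equal shares of 1/12 among Edmund, Rose, Prudence, Quentin.
Edmund is living and takes 1/12.
Rose is living and takes 1/12.
Prudence predeceased; the 1/12 allotted to Prudence's branch passes to Prudence's issue by representation.
The 1/12 is divided into 2 equal shares of 1/24 among George, Winifred.
George is living and takes 1/24.
Winifred predeceased; the 1/24 allotted to Winifred's branch passes to Winifred's issue by representation.
The 1/24 is divided into 4 equal shares of 1/96 among Victor, Martin, Isaac, Albert.
Victor is living and takes 1/96.
Martin is living and takes 1/96.
Isaac is living and takes 1/96.
Albert is living and takes 1/96.
Quentin is living and takes 1/12.
Oliver predeceased; the 1/3 allotted to Oliver's branch passes to Oliver's issue by representation.
The 1/3 is divided into 2 equal shares of 1/6 among Samuel, Tessa.
Samuel is living and takes 1/6.
Tessa is living and takes 1/6.

Albert 1/96; Beatrice 1/3; Edmund 1/12; George 1/24; Isaac 1/96; Martin 1/96; Quentin 1/12; Rose 1/12; Samuel 1/6; Tessa 1/6; Victor 1/96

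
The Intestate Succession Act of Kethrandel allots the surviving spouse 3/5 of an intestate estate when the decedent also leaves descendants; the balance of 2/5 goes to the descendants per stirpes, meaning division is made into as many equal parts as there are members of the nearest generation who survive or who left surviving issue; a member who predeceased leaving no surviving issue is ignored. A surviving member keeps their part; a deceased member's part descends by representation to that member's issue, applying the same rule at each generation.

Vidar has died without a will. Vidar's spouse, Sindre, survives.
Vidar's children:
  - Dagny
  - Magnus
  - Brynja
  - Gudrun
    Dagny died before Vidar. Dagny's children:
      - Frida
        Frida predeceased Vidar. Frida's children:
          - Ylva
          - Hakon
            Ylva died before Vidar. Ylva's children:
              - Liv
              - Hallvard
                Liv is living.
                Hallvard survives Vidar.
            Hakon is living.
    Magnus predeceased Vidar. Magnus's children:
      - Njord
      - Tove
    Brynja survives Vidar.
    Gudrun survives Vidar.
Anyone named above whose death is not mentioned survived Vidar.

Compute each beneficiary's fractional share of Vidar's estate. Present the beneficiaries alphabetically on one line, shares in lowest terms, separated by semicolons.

Sindre, as surviving spouse, takes 3/5.
The remaining 2/5 passes to Vidar's descendants per stirpes.
The 2/5 is divided into 4 equal shares of 1/10 among Dagny, Magnus, Brynja, Gudrun.
Dagny predeceased; the 1/10 allotted to Dagny's branch passes to Dagny's issue by representation.
Frida's line is the sole branch at this level, so the full 1/10 passes to Frida's issue by representation.
The 1/10 is divided into 2 equal shares of 1/20 among Ylva, Hakon.
Ylva predeceased; the 1/20 allotted to Ylva's branch passes to Ylva's issue by representation.
The 1/20 is divided into 2 equal shares of 1/40 among Liv, Hallvard.
Liv is living and takes 1/40.
Hallvard is living and takes 1/40.
Hakon is living and takes 1/20.
Magnus predeceased; the 1/10 allotted to Magnus's branch passes to Magnus's issue by representation.
The 1/10 is divided into 2 equal shares of 1/20 among Njord, Tove.
Njord is living and takes 1/20.
Tove is living and takes 1/20.
Brynja is living and takes 1/10.
Gudrun is living and takes 1/10.

Brynja 1/10; Gudrun 1/10; Hakon 1/20; Hallvard 1/40; Liv 1/40; Njord 1/20; Sindre 3/5; Tove 1/20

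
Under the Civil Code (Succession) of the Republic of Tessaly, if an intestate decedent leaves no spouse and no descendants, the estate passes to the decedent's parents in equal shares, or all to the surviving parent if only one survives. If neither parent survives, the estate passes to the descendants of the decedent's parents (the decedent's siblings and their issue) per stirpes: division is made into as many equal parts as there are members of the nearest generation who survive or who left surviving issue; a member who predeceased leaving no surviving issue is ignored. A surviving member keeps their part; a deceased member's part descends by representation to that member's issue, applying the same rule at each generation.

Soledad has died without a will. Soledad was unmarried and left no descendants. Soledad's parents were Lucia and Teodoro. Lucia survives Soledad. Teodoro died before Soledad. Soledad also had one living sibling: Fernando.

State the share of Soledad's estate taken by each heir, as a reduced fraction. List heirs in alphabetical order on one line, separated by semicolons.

Lucia 1

Only one parent, Lucia, survives, so Lucia takes the entire estate. The siblings take nothing because a surviving parent has priority.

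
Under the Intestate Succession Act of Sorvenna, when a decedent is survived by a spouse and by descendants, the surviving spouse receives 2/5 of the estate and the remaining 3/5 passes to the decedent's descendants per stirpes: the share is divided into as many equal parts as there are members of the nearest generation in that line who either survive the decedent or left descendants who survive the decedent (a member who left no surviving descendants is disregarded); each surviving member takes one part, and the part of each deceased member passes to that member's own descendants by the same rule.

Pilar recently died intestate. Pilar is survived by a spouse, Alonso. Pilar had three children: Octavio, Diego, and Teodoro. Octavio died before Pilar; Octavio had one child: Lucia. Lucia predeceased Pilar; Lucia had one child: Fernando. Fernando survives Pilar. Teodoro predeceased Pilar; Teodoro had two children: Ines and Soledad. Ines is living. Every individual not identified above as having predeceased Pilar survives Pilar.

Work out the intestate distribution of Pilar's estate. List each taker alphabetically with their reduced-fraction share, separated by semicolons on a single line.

Alonso, as surviving spouse, takes 2/5.
The remaining 3/5 passes to Pilar's descendants per stirpes.
The 3/5 is divided into 3 equal shares of 1/5 among Octavio, Diego, Teodoro.
Octavio predeceased; the 1/5 allotted to Octavio's branch passes to Octavio's issue by representation.
Lucia's line is the sole branch at this level, so the full 1/5 passes to Lucia's issue by representation.
Fernando is the sole taker at this level and receives the full 1/5.
Diego is living and takes 1/5.
Teodoro predeceased; the 1/5 allotted to Teodoro's branch passes to Teodoro's issue by representation.
The 1/5 is divided into 2 equal shares of 1/10 among Ines, Soledad.
Ines is living and takes 1/10.
Soledad is living and takes 1/10.

Alonso 2/5; Diego 1/5; Fernando 1/5; Ines 1/10; Soledad 1/10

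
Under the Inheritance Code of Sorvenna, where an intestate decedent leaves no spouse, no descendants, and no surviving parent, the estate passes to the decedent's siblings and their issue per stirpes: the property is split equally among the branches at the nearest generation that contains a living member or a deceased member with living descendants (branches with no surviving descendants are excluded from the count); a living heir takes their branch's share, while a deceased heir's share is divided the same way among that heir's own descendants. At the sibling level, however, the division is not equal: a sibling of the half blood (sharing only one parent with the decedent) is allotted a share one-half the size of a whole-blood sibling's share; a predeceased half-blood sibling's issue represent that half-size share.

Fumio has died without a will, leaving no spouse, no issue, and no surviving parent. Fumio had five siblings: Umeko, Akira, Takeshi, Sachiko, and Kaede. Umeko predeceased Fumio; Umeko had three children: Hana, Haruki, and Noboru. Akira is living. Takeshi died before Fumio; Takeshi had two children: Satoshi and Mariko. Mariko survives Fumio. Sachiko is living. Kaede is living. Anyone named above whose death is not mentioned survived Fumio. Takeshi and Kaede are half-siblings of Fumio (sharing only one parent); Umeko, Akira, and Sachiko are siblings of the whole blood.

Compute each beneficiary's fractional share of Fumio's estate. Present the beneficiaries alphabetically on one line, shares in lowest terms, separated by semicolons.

Akira 1/4; Hana 1/12; Haruki 1/12; Kaede 1/8; Mariko 1/16; Noboru 1/12; Sachiko 1/4; Satoshi 1/16

No spouse, descendants, or parent survives, so the estate passes to Fumio's siblings per stirpes.
Half-blood siblings count for one-half the weight of whole-blood siblings at the initial division.
Dividing 1 in proportion to weights (total weight 4): Umeko (weight 1) → 1/4; Akira (weight 1) → 1/4; Takeshi (weight 1/2) → 1/8; Sachiko (weight 1) → 1/4; Kaede (weight 1/2) → 1/8.
Umeko predeceased; the 1/4 allotted to Umeko's branch passes to Umeko's issue by representation.
The 1/4 is divided into 3 equal shares of 1/12 among Hana, Haruki, Noboru.
Hana is living and takes 1/12.
Haruki is living and takes 1/12.
Noboru is living and takes 1/12.
Akira is living and takes 1/4.
Takeshi predeceased; the 1/8 allotted to Takeshi's branch passes to Takeshi's issue by representation.
The 1/8 is divided into 2 equal shares of 1/16 among Satoshi, Mariko.
Satoshi is living and takes 1/16.
Mariko is living and takes 1/16.
Sachiko is living and takes 1/4.
Kaede is living and takes 1/8.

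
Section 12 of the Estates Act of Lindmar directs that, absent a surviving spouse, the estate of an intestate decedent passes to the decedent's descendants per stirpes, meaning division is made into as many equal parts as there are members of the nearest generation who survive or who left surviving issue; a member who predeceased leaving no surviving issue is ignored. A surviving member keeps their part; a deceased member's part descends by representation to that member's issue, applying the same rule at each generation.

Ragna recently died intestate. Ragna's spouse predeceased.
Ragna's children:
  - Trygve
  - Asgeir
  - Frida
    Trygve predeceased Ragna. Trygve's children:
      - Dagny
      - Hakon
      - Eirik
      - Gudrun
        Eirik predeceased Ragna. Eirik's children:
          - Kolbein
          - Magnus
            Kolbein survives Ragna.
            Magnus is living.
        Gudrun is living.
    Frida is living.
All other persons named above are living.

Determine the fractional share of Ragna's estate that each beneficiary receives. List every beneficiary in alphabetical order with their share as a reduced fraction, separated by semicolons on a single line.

There is no surviving spouse, so the entire estate passes to Ragna's descendants per stirpes.
The estate is divided into 3 equal shares of 1/3 among Trygve, Asgeir, Frida.
Trygve predeceased; the 1/3 allotted to Trygve's branch passes to Trygve's issue by representation.
The 1/3 is divided into 4 equal shares of 1/12 among Dagny, Hakon, Eirik, Gudrun.
Dagny is living and takes 1/12.
Hakon is living and takes 1/12.
Eirik predeceased; the 1/12 allotted to Eirik's branch passes to Eirik's issue by representation.
The 1/12 is divided into 2 equal shares of 1/24 among Kolbein, Magnus.
Kolbein is living and takes 1/24.
Magnus is living and takes 1/24.
Gudrun is living and takes 1/12.
Asgeir is living and takes 1/3.
Frida is living and takes 1/3.

Asgeir 1/3; Dagny 1/12; Frida 1/3; Gudrun 1/12; Hakon 1/12; Kolbein 1/24; Magnus 1/24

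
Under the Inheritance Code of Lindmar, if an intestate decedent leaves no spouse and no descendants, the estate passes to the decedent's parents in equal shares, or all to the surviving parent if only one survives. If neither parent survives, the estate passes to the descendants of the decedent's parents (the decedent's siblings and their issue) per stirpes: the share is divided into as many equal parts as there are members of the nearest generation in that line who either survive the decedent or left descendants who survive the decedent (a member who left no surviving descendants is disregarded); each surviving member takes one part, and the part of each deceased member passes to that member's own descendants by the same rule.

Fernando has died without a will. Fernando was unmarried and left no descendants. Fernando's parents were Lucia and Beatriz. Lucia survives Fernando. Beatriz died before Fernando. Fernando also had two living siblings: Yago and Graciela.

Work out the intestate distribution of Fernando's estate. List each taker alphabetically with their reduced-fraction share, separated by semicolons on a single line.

Lucia 1

Only one parent, Lucia, survives, so Lucia takes the entire estate. The siblings take nothing because a surviving parent has priority.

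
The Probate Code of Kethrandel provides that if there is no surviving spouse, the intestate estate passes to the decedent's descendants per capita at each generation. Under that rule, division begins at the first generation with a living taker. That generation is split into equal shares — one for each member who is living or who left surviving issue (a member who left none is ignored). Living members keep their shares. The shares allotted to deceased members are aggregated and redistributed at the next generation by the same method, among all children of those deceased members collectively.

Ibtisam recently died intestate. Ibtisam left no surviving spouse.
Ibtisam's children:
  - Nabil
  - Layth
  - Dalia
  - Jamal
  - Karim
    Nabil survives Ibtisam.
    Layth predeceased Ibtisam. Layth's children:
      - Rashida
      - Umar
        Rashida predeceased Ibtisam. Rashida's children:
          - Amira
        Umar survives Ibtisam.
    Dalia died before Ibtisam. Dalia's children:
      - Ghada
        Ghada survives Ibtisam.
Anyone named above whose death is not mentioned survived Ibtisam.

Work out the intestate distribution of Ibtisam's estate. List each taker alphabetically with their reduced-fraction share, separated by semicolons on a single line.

There is no surviving spouse, so the entire estate passes to Ibtisam's descendants per capita at each generation.
At generation 1 (Nabil, Layth, Dalia, Jamal, Karim) there are 5 shares of (1)/5 = 1/5 each.
Living: Nabil, Jamal, and Karim — each takes 1/5.
Deceased: Layth and Dalia. Their combined 2/5 is pooled and carried to generation 2.
At generation 2 (Rashida, Umar, Ghada) there are 3 shares of (2/5)/3 = 2/15 each.
Living: Umar and Ghada — each takes 2/15.
Deceased: Rashida. That 2/15 share is carried to generation 3.
At generation 3 (Amira) there are 1 shares of (2/15)/1 = 2/15 each.
Living: Amira — each takes 2/15.

Amira 2/15; Ghada 2/15; Jamal 1/5; Karim 1/5; Nabil 1/5; Umar 2/15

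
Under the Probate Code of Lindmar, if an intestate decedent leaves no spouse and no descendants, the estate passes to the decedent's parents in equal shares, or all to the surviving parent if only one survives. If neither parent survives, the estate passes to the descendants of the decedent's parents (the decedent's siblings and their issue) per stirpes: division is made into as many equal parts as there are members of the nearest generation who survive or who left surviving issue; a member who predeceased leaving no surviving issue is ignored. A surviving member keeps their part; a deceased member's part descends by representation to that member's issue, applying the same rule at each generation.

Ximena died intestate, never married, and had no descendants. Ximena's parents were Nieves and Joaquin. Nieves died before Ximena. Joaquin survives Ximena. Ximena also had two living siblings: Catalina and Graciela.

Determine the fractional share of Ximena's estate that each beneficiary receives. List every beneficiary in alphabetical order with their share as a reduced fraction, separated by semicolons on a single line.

Only one parent, Joaquin, survives, so Joaquin takes the entire estate. The siblings take nothing because a surviving parent has priority.

Joaquin 1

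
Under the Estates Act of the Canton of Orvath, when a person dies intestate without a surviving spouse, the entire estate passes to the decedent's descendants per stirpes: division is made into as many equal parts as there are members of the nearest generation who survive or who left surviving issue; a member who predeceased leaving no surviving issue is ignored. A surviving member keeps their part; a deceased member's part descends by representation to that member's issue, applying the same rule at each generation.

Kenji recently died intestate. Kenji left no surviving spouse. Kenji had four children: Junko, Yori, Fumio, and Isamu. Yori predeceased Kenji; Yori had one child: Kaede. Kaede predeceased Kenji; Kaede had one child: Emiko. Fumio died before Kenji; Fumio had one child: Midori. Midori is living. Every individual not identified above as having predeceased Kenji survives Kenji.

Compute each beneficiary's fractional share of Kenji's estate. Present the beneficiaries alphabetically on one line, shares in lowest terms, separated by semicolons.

Emiko 1/4; Isamu 1/4; Junko 1/4; Midori 1/4

There is no surviving spouse, so the entire estate passes to Kenji's descendants per stirpes.
The estate is divided into 4 equal shares of 1/4 among Junko, Yori, Fumio, Isamu.
Junko is living and takes 1/4.
Yori predeceased; the 1/4 allotted to Yori's branch passes to Yori's issue by representation.
Kaede's line is the sole branch at this level, so the full 1/4 passes to Kaede's issue by representation.
Emiko is the sole taker at this level and receives the full 1/4.
Fumio predeceased; the 1/4 allotted to Fumio's branch passes to Fumio's issue by representation.
Midori is the sole taker at this level and receives the full 1/4.
Isamu is living and takes 1/4.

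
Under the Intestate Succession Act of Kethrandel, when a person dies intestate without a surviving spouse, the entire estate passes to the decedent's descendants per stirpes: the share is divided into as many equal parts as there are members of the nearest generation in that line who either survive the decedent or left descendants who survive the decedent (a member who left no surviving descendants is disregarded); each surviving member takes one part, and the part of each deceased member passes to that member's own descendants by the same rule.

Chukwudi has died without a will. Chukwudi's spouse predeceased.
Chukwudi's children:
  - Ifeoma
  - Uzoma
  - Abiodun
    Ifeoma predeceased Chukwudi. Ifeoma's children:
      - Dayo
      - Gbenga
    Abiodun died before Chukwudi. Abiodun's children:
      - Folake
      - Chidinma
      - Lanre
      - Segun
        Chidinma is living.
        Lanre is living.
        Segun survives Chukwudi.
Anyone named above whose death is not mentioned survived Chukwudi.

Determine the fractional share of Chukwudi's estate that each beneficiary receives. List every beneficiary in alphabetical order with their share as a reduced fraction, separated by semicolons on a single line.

There is no surviving spouse, so the entire estate passes to Chukwudi's descendants per stirpes.
The estate is divided into 3 equal shares of 1/3 among Ifeoma, Uzoma, Abiodun.
Ifeoma predeceased; the 1/3 allotted to Ifeoma's branch passes to Ifeoma's issue by representation.
The 1/3 is divided into 2 equal shares of 1/6 among Dayo, Gbenga.
Dayo is living and takes 1/6.
Gbenga is living and takes 1/6.
Uzoma is living and takes 1/3.
Abiodun predeceased; the 1/3 allotted to Abiodun's branch passes to Abiodun's issue by representation.
The 1/3 is divided into 4 equal shares of 1/12 among Folake, Chidinma, Lanre, Segun.
Folake is living and takes 1/12.
Chidinma is living and takes 1/12.
Lanre is living and takes 1/12.
Segun is living and takes 1/12.

Chidinma 1/12; Dayo 1/6; Folake 1/12; Gbenga 1/6; Lanre 1/12; Segun 1/12; Uzoma 1/3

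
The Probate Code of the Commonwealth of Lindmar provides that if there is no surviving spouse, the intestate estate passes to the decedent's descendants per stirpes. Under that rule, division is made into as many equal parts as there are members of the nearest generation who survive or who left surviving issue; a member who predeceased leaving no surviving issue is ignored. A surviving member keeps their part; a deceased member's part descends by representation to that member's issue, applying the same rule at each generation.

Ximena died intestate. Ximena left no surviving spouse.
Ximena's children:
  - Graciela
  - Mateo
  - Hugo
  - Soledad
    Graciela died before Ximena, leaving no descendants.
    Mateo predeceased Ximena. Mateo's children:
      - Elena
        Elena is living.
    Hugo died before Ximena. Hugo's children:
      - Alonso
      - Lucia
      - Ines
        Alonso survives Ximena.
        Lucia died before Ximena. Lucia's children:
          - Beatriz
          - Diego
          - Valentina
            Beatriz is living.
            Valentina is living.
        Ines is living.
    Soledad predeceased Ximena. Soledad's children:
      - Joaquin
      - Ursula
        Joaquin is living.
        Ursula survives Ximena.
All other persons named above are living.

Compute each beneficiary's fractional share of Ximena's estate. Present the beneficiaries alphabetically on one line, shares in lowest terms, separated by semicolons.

Alonso 1/9; Beatriz 1/27; Diego 1/27; Elena 1/3; Ines 1/9; Joaquin 1/6; Ursula 1/6; Valentina 1/27

There is no surviving spouse, so the entire estate passes to Ximena's descendants per stirpes.
Graciela left no surviving issue, so that branch lapses and is disregarded.
The estate is divided into 3 equal shares of 1/3 among Mateo, Hugo, Soledad.
Mateo predeceased; the 1/3 allotted to Mateo's branch passes to Mateo's issue by representation.
Elena is the sole taker at this level and receives the full 1/3.
Hugo predeceased; the 1/3 allotted to Hugo's branch passes to Hugo's issue by representation.
The 1/3 is divided into 3 equal shares of 1/9 among Alonso, Lucia, Ines.
Alonso is living and takes 1/9.
Lucia predeceased; the 1/9 allotted to Lucia's branch passes to Lucia's issue by representation.
The 1/9 is divided into 3 equal shares of 1/27 among Beatriz, Diego, Valentina.
Beatriz is living and takes 1/27.
Diego is living and takes 1/27.
Valentina is living and takes 1/27.
Ines is living and takes 1/9.
Soledad predeceased; the 1/3 allotted to Soledad's branch passes to Soledad's issue by representation.
The 1/3 is divided into 2 equal shares of 1/6 among Joaquin, Ursula.
Joaquin is living and takes 1/6.
Ursula is living and takes 1/6.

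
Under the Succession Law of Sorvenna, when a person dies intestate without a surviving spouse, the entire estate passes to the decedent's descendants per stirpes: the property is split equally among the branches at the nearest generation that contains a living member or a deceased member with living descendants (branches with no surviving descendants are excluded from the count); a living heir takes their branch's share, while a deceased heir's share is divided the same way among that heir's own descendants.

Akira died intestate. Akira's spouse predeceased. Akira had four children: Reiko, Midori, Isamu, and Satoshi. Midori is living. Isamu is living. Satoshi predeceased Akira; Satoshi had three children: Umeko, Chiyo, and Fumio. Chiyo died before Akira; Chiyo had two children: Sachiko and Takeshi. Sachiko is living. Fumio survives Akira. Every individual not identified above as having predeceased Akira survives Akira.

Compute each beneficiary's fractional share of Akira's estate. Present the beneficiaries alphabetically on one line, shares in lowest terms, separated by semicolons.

Fumio 1/12; Isamu 1/4; Midori 1/4; Reiko 1/4; Sachiko 1/24; Takeshi 1/24; Umeko 1/12

There is no surviving spouse, so the entire estate passes to Akira's descendants per stirpes.
The estate is divided into 4 equal shares of 1/4 among Reiko, Midori, Isamu, Satoshi.
Reiko is living and takes 1/4.
Midori is living and takes 1/4.
Isamu is living and takes 1/4.
Satoshi predeceased; the 1/4 allotted to Satoshi's branch passes to Satoshi's issue by representation.
The 1/4 is divided into 3 equal shares of 1/12 among Umeko, Chiyo, Fumio.
Umeko is living and takes 1/12.
Chiyo predeceased; the 1/12 allotted to Chiyo's branch passes to Chiyo's issue by representation.
The 1/12 is divided into 2 equal shares of 1/24 among Sachiko, Takeshi.
Sachiko is living and takes 1/24.
Takeshi is living and takes 1/24.
Fumio is living and takes 1/12.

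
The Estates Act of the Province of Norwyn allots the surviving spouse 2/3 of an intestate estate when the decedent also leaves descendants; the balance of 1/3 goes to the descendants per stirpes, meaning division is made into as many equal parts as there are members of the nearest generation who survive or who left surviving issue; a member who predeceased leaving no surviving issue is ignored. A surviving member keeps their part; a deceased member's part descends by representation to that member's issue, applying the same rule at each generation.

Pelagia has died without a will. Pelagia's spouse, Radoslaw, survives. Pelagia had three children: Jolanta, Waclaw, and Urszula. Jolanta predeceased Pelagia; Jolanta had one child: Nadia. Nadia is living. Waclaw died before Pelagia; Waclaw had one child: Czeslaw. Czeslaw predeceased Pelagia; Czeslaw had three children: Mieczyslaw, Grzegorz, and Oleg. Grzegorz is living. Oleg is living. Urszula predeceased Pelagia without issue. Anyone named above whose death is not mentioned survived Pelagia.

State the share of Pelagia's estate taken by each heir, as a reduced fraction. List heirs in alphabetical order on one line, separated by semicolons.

Radoslaw, as surviving spouse, takes 2/3.
The remaining 1/3 passes to Pelagia's descendants per stirpes.
Urszula left no surviving issue, so that branch lapses and is disregarded.
The 1/3 is divided into 2 equal shares of 1/6 among Jolanta, Waclaw.
Jolanta predeceased; the 1/6 allotted to Jolanta's branch passes to Jolanta's issue by representation.
Nadia is the sole taker at this level and receives the full 1/6.
Waclaw predeceased; the 1/6 allotted to Waclaw's branch passes to Waclaw's issue by representation.
Czeslaw's line is the sole branch at this level, so the full 1/6 passes to Czeslaw's issue by representation.
The 1/6 is divided into 3 equal shares of 1/18 among Mieczyslaw, Grzegorz, Oleg.
Mieczyslaw is living and takes 1/18.
Grzegorz is living and takes 1/18.
Oleg is living and takes 1/18.

Grzegorz 1/18; Mieczyslaw 1/18; Nadia 1/6; Oleg 1/18; Radoslaw 2/3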